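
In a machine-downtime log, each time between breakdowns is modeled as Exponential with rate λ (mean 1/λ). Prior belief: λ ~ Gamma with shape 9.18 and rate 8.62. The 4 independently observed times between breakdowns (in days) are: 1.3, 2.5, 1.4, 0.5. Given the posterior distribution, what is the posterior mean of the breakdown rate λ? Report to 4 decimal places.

With a Gamma(shape α, rate β) prior on the exponential rate λ, the posterior after n observations with total T = Σxᵢ is Gamma(α+n, β+T).
Sum of observations T = 5.7 days; n = 4.
Posterior: Gamma(9.18+4, 8.62+5.7) = Gamma(13.18, 14.32).
Posterior mean of λ = α/β = 13.18/14.32 = 0.9204.

0.9204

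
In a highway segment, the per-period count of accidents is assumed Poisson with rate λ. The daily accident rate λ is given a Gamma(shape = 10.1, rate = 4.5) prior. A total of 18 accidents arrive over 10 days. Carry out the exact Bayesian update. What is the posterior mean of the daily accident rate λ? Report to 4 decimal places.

With a Gamma(shape α, rate β) prior, the Poisson likelihood is conjugate: the posterior is Gamma(α + ΣXᵢ, β + n).
Posterior: Gamma(α+S, β+n) = Gamma(10.1+18, 4.5+10) = Gamma(28.1, 14.5).
Posterior mean = α/β = 28.1/14.5 = 1.9379.

1.9379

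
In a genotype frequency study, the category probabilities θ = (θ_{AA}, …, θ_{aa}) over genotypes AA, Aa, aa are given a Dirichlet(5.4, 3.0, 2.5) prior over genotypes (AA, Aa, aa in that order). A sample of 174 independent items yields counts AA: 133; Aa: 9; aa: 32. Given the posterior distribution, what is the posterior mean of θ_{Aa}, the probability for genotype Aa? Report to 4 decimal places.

The Dirichlet prior is conjugate to the Multinomial likelihood: each posterior αⱼ = prior αⱼ + observed count nⱼ.
Posterior concentration: (138.4, 12.0, 34.5), total = 184.9.
E[θ_{Aa}|data] = α_{Aa}/Σα = 12.0/184.9 = 0.0649.

0.0649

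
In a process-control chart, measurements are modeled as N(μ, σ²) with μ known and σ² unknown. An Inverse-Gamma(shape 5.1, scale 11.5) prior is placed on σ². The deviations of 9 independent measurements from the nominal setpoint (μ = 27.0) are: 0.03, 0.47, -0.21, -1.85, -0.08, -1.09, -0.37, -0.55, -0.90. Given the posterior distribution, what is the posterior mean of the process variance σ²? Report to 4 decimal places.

1.6937

With known mean μ and an Inverse-Gamma(α, β) prior on σ², the Normal likelihood is conjugate: posterior is Inv-Gamma(α + n/2, β + Σ(xᵢ−μ)²/2).
Σ(xᵢ−μ)² = (0.03)² + (0.47)² + (-0.21)² + (-1.85)² + (-0.08)² + (-1.09)² + (-0.37)² + (-0.55)² + (-0.90)² = 6.1323.
Posterior: Inv-Gamma(5.1 + 9/2, 11.5 + 6.1323/2) = Inv-Gamma(9.60, 14.56615).
E[σ²|data] = β/(α−1) = 14.56615/8.60 = 1.6937.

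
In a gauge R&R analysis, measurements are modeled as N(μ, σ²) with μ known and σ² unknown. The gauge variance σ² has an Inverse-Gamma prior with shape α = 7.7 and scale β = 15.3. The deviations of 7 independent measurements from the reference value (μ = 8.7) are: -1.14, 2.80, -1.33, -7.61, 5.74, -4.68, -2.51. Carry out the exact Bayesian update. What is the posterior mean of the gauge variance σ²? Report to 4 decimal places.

With known mean μ and an Inverse-Gamma(α, β) prior on σ², the Normal likelihood is conjugate: posterior is Inv-Gamma(α + n/2, β + Σ(xᵢ−μ)²/2).
Σ(xᵢ−μ)² = (-1.14)² + (2.80)² + (-1.33)² + (-7.61)² + (5.74)² + (-4.68)² + (-2.51)² = 129.9707.
Posterior: Inv-Gamma(7.7 + 7/2, 15.3 + 129.9707/2) = Inv-Gamma(11.20, 80.28535).
E[σ²|data] = β/(α−1) = 80.28535/10.20 = 7.8711.

7.8711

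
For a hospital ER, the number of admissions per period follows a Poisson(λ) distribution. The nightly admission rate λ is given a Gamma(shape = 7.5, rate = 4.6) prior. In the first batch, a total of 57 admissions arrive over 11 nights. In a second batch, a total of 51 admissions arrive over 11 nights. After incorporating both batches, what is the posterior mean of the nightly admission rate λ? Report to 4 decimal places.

With a Gamma(shape α, rate β) prior, the Poisson likelihood is conjugate: the posterior is Gamma(α + ΣXᵢ, β + n).
After batch 1: Gamma(α+S, β+n) = Gamma(7.5+57, 4.6+11) = Gamma(64.5, 15.6).
After batch 2: Gamma(α+S, β+n) = Gamma(64.5+51, 15.6+11) = Gamma(115.5, 26.6).
Posterior mean = α/β = 115.5/26.6 = 4.3421.

4.3421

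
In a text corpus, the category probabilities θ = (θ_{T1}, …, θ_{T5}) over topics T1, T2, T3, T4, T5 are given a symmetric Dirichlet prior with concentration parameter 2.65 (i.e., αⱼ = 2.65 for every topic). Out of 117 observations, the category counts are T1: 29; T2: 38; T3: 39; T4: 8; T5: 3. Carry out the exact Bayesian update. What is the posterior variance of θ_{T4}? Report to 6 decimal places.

The Dirichlet prior is conjugate to the Multinomial likelihood: each posterior αⱼ = prior αⱼ + observed count nⱼ.
Posterior concentration: (31.65, 40.65, 41.65, 10.65, 5.65), total = 130.25.
Var[θ_j] = α_j(Σα−α_j)/((Σα)²(Σα+1)) = 10.65·119.60/(130.25²·131.25) = 0.000572.

0.000572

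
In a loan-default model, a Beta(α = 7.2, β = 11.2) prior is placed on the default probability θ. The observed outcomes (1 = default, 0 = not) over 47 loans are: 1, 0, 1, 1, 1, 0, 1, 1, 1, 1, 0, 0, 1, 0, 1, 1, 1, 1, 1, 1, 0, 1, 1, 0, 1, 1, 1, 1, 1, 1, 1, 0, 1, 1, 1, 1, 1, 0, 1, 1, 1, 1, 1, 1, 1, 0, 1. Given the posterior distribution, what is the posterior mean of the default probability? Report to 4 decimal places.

The Beta prior is conjugate to a Binomial/Bernoulli likelihood; the update adds successes to α and failures to β.
Posterior: Beta(α+k, β+n−k) = Beta(7.2+37, 11.2+10) = Beta(44.2, 21.2).
Posterior mean = α/(α+β) = 44.2/65.4 = 0.6758.

0.6758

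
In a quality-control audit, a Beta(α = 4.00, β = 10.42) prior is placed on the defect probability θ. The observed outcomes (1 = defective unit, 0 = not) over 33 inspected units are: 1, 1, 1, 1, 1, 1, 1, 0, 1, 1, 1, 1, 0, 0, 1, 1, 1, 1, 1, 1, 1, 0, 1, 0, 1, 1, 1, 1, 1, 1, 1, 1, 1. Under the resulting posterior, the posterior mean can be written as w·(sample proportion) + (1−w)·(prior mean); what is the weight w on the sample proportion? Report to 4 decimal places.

0.6959

The Beta prior is conjugate to a Binomial/Bernoulli likelihood; the update adds successes to α and failures to β.
Posterior mean = (α₀+k)/(α₀+β₀+n) = [n/(α₀+β₀+n)]·(k/n) + [(α₀+β₀)/(α₀+β₀+n)]·α₀/(α₀+β₀), so only n and the prior enter the weight.
The weight on the data is w = n/(α₀+β₀+n) = 33/(4.00+10.42+33) = 33/47.42 = 0.6959.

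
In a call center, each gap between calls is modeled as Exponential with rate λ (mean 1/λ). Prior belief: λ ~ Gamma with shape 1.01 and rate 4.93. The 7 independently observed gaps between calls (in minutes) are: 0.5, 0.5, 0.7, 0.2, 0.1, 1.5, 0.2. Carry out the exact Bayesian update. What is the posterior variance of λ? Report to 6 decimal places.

0.107550

With a Gamma(shape α, rate β) prior on the exponential rate λ, the posterior after n observations with total T = Σxᵢ is Gamma(α+n, β+T).
Sum of observations T = 3.7 minutes; n = 7.
Posterior: Gamma(1.01+7, 4.93+3.7) = Gamma(8.01, 8.63).
Var = α/β² = 0.107550.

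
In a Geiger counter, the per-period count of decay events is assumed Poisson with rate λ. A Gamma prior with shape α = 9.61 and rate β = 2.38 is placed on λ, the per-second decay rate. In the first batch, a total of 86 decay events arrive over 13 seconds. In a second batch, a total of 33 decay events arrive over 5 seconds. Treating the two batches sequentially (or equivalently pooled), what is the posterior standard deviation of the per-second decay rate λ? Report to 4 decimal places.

0.5565

With a Gamma(shape α, rate β) prior, the Poisson likelihood is conjugate: the posterior is Gamma(α + ΣXᵢ, β + n).
After batch 1: Gamma(α+S, β+n) = Gamma(9.61+86, 2.38+13) = Gamma(95.61, 15.38).
After batch 2: Gamma(α+S, β+n) = Gamma(95.61+33, 15.38+5) = Gamma(128.61, 20.38).
SD = √α/β = √128.61/20.38 = 0.5565.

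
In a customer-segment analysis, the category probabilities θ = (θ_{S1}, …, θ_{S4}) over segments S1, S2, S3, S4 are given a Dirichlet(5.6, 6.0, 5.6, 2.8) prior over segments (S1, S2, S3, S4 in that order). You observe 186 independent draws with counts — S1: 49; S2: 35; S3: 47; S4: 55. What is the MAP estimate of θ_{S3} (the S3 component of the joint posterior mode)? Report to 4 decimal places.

0.2554

The Dirichlet prior is conjugate to the Multinomial likelihood: each posterior αⱼ = prior αⱼ + observed count nⱼ.
Posterior concentration: (54.6, 41.0, 52.6, 57.8), total = 206.0.
Joint mode component: (α_{S3}−1)/(Σα−K) = 51.6/202.0 = 0.2554.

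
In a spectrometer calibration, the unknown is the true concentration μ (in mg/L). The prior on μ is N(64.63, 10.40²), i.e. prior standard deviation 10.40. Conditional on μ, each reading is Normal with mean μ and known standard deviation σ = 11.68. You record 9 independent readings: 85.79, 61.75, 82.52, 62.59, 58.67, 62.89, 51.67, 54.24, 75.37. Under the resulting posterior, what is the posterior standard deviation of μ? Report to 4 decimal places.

3.6462

For Normal data with known variance σ², a Normal(μ₀, σ₀²) prior on μ is conjugate. Posterior precision = 1/σ₀² + n/σ²; posterior mean is the precision-weighted average of μ₀ and x̄.
σ₀² = 10.40² = 108.16, σ² = 11.68² = 136.4224; σ² + n·σ₀² = 136.4224 + 9·108.16 = 1109.8624.
Posterior precision = 1/σ₀² + n/σ² = 1/108.16 + 9/136.4224 = (σ² + n·σ₀²)/(σ₀²σ²) = 1109.8624/(108.16·136.4224); posterior variance σₙ² = σ₀²σ²/(σ² + n·σ₀²) = 108.16·136.4224/1109.8624 = 13.294843.
Posterior SD = √σₙ² = √(108.16·136.4224/1109.8624) = 3.6462.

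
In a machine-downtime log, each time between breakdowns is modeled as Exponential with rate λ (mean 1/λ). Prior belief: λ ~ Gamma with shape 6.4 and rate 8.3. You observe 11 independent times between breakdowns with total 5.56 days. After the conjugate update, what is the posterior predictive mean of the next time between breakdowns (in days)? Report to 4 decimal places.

0.8451

With a Gamma(shape α, rate β) prior on the exponential rate λ, the posterior after n observations with total T = Σxᵢ is Gamma(α+n, β+T).
Posterior: Gamma(6.4+11, 8.3+5.56) = Gamma(17.4, 13.86).
The predictive distribution for the next observation is Lomax; its mean is β/(α−1) = 13.86/16.4 = 0.8451.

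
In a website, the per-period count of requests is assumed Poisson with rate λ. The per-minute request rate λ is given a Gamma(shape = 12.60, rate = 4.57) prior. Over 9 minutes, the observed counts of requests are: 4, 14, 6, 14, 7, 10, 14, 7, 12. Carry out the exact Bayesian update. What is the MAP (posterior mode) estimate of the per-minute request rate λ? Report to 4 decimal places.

With a Gamma(shape α, rate β) prior, the Poisson likelihood is conjugate: the posterior is Gamma(α + ΣXᵢ, β + n).
Sum of counts S = 88 over n = 9 minutes.
Posterior: Gamma(α+S, β+n) = Gamma(12.60+88, 4.57+9) = Gamma(100.60, 13.57).
Mode of Gamma(α,β) for α≥1 is (α−1)/β = 99.60/13.57 = 7.3397.

7.3397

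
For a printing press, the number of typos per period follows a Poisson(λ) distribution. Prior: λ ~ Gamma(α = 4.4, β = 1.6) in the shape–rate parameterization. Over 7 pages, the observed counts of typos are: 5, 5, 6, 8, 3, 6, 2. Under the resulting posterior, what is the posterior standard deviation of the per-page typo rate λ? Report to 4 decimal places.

0.7299

With a Gamma(shape α, rate β) prior, the Poisson likelihood is conjugate: the posterior is Gamma(α + ΣXᵢ, β + n).
Sum of counts S = 35 over n = 7 pages.
Posterior: Gamma(α+S, β+n) = Gamma(4.4+35, 1.6+7) = Gamma(39.4, 8.6).
SD = √α/β = √39.4/8.6 = 0.7299.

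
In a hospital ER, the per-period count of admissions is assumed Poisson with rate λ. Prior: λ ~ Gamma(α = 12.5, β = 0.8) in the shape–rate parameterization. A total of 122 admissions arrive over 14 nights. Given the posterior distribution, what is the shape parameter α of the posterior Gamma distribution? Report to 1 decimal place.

With a Gamma(shape α, rate β) prior, the Poisson likelihood is conjugate: the posterior is Gamma(α + ΣXᵢ, β + n).
Posterior: Gamma(α+S, β+n) = Gamma(12.5+122, 0.8+14) = Gamma(134.5, 14.8).
Posterior α = 134.5.

134.5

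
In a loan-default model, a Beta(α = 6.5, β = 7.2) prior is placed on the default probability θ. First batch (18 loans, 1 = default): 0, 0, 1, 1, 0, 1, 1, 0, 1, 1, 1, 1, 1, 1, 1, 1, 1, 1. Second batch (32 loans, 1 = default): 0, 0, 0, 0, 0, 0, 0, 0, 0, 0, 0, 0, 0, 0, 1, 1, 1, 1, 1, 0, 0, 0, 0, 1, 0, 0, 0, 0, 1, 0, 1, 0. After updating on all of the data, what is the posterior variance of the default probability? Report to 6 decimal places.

0.003821

The Beta prior is conjugate to a Binomial/Bernoulli likelihood; the update adds successes to α and failures to β.
After batch 1: Beta(6.5+14, 7.2+4) = Beta(20.5, 11.2).
After batch 2: Beta(20.5+8, 11.2+24) = Beta(28.5, 35.2).
Var = αβ/((α+β)²(α+β+1)) = 28.5·35.2/(63.7²·64.7) = 0.003821.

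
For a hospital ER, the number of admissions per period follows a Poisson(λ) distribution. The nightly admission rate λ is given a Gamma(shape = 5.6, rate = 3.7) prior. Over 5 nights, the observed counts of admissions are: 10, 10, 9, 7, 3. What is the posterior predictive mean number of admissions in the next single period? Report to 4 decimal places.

With a Gamma(shape α, rate β) prior, the Poisson likelihood is conjugate: the posterior is Gamma(α + ΣXᵢ, β + n).
Sum of counts S = 39 over n = 5 nights.
Posterior: Gamma(α+S, β+n) = Gamma(5.6+39, 3.7+5) = Gamma(44.6, 8.7).
The predictive distribution for one future period is NegBinom with mean α/β = 5.1264.

5.1264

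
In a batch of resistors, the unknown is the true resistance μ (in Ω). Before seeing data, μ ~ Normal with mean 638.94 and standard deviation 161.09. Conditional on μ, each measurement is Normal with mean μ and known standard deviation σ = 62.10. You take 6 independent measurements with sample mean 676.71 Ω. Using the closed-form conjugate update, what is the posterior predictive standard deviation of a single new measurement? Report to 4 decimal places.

For Normal data with known variance σ², a Normal(μ₀, σ₀²) prior on μ is conjugate. Posterior precision = 1/σ₀² + n/σ²; posterior mean is the precision-weighted average of μ₀ and x̄.
σ₀² = 161.09² = 25949.9881, σ² = 62.10² = 3856.41; σ² + n·σ₀² = 3856.41 + 6·25949.9881 = 159556.3386.
Posterior precision = 1/σ₀² + n/σ² = 1/25949.9881 + 6/3856.41 = (σ² + n·σ₀²)/(σ₀²σ²) = 159556.3386/(25949.9881·3856.41); posterior variance σₙ² = σ₀²σ²/(σ² + n·σ₀²) = 25949.9881·3856.41/159556.3386 = 627.200364.
Predictive variance for one new observation = σₙ² + σ² = 25949.9881·3856.41/159556.3386 + 3856.41 = σ²·(σ₀² + 159556.3386)/159556.3386 = 3856.41·185506.3267/159556.3386 = 4483.610364; SD = √(3856.41·185506.3267/159556.3386) = 66.9598.

66.9598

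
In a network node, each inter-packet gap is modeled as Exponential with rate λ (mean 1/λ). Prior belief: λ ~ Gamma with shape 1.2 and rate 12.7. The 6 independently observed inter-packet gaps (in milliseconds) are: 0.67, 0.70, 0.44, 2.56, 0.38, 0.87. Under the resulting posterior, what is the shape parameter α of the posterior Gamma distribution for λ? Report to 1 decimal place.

With a Gamma(shape α, rate β) prior on the exponential rate λ, the posterior after n observations with total T = Σxᵢ is Gamma(α+n, β+T).
Sum of observations T = 5.62 milliseconds; n = 6.
Posterior: Gamma(1.2+6, 12.7+5.62) = Gamma(7.2, 18.32).
Posterior α = 7.2.

7.2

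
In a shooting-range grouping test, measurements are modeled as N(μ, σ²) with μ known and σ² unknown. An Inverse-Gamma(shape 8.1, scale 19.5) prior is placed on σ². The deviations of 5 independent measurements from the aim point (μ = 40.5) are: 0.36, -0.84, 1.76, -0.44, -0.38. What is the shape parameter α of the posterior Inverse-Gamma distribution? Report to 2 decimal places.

With known mean μ and an Inverse-Gamma(α, β) prior on σ², the Normal likelihood is conjugate: posterior is Inv-Gamma(α + n/2, β + Σ(xᵢ−μ)²/2).
Σ(xᵢ−μ)² = (0.36)² + (-0.84)² + (1.76)² + (-0.44)² + (-0.38)² = 4.2708.
Posterior: Inv-Gamma(8.1 + 5/2, 19.5 + 4.2708/2) = Inv-Gamma(10.60, 21.63540).
Posterior α = 10.60.

10.60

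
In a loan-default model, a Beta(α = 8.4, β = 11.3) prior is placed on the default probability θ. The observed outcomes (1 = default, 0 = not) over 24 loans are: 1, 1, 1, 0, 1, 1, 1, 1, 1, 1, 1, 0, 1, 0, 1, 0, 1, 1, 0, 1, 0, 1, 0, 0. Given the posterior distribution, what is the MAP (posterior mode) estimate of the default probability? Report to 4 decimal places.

The Beta prior is conjugate to a Binomial/Bernoulli likelihood; the update adds successes to α and failures to β.
Posterior: Beta(α+k, β+n−k) = Beta(8.4+16, 11.3+8) = Beta(24.4, 19.3).
Mode of Beta(a,b) for a,b>1 is (a−1)/(a+b−2) = 23.4/41.7 = 0.5612.

0.5612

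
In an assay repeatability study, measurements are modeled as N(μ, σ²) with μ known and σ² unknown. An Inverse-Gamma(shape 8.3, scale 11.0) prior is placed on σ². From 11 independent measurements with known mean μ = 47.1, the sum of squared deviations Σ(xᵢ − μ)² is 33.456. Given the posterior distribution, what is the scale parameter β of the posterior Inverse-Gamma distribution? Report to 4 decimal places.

27.7280

With known mean μ and an Inverse-Gamma(α, β) prior on σ², the Normal likelihood is conjugate: posterior is Inv-Gamma(α + n/2, β + Σ(xᵢ−μ)²/2).
Posterior: Inv-Gamma(8.3 + 11/2, 11.0 + 33.456/2) = Inv-Gamma(13.80, 27.7280).
Posterior β = 27.7280.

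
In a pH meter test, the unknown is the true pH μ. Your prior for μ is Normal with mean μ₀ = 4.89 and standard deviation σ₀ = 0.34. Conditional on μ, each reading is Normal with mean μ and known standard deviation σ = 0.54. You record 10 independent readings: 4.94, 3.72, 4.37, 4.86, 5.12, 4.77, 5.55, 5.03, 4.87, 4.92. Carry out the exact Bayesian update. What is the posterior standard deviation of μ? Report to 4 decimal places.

For Normal data with known variance σ², a Normal(μ₀, σ₀²) prior on μ is conjugate. Posterior precision = 1/σ₀² + n/σ²; posterior mean is the precision-weighted average of μ₀ and x̄.
σ₀² = 0.34² = 0.1156, σ² = 0.54² = 0.2916; σ² + n·σ₀² = 0.2916 + 10·0.1156 = 1.4476.
Posterior precision = 1/σ₀² + n/σ² = 1/0.1156 + 10/0.2916 = (σ² + n·σ₀²)/(σ₀²σ²) = 1.4476/(0.1156·0.2916); posterior variance σₙ² = σ₀²σ²/(σ² + n·σ₀²) = 0.1156·0.2916/1.4476 = 0.023286.
Posterior SD = √σₙ² = √(0.1156·0.2916/1.4476) = 0.1526.

0.1526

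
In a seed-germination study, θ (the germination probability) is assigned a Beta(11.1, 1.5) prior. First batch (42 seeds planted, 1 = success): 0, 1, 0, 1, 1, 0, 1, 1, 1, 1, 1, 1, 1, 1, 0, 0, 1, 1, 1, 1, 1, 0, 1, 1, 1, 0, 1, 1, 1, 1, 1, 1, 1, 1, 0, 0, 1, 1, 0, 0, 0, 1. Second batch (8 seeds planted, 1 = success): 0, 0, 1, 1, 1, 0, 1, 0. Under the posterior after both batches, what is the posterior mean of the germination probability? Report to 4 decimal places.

The Beta prior is conjugate to a Binomial/Bernoulli likelihood; the update adds successes to α and failures to β.
After batch 1: Beta(11.1+30, 1.5+12) = Beta(41.1, 13.5).
After batch 2: Beta(41.1+4, 13.5+4) = Beta(45.1, 17.5).
Posterior mean = α/(α+β) = 45.1/62.6 = 0.7204.

0.7204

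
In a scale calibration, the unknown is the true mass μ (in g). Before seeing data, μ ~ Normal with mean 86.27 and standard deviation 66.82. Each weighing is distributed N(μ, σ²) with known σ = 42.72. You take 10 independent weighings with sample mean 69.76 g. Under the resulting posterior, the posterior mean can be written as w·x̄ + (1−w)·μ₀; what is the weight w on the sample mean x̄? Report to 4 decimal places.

For Normal data with known variance σ², a Normal(μ₀, σ₀²) prior on μ is conjugate. Posterior precision = 1/σ₀² + n/σ²; posterior mean is the precision-weighted average of μ₀ and x̄.
σ₀² = 66.82² = 4464.9124, σ² = 42.72² = 1824.9984. Prior precision 1/σ₀² = 1/4464.9124; data precision n/σ² = 10/1824.9984.
w = (n/σ²)/(1/σ₀² + n/σ²) = n·σ₀²/(σ² + n·σ₀²) = 10·4464.9124/(1824.9984 + 10·4464.9124) = 44649.124/46474.1224 = 0.9607.

0.9607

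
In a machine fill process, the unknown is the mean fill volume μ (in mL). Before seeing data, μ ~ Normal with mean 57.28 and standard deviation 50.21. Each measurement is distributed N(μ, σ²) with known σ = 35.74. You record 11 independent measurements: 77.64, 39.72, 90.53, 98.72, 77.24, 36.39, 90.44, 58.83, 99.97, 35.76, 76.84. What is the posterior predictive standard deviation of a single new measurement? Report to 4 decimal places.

For Normal data with known variance σ², a Normal(μ₀, σ₀²) prior on μ is conjugate. Posterior precision = 1/σ₀² + n/σ²; posterior mean is the precision-weighted average of μ₀ and x̄.
σ₀² = 50.21² = 2521.0441, σ² = 35.74² = 1277.3476; σ² + n·σ₀² = 1277.3476 + 11·2521.0441 = 29008.8327.
Posterior precision = 1/σ₀² + n/σ² = 1/2521.0441 + 11/1277.3476 = (σ² + n·σ₀²)/(σ₀²σ²) = 29008.8327/(2521.0441·1277.3476); posterior variance σₙ² = σ₀²σ²/(σ² + n·σ₀²) = 2521.0441·1277.3476/29008.8327 = 111.009280.
Predictive variance for one new observation = σₙ² + σ² = 2521.0441·1277.3476/29008.8327 + 1277.3476 = σ²·(σ₀² + 29008.8327)/29008.8327 = 1277.3476·31529.8768/29008.8327 = 1388.356880; SD = √(1277.3476·31529.8768/29008.8327) = 37.2607.

37.2607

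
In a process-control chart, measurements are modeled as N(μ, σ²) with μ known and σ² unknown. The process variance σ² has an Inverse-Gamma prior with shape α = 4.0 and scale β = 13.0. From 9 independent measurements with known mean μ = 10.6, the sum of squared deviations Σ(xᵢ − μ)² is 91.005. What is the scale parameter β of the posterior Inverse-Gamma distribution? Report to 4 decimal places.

With known mean μ and an Inverse-Gamma(α, β) prior on σ², the Normal likelihood is conjugate: posterior is Inv-Gamma(α + n/2, β + Σ(xᵢ−μ)²/2).
Posterior: Inv-Gamma(4.0 + 9/2, 13.0 + 91.005/2) = Inv-Gamma(8.50, 58.5025).
Posterior β = 58.5025.

58.5025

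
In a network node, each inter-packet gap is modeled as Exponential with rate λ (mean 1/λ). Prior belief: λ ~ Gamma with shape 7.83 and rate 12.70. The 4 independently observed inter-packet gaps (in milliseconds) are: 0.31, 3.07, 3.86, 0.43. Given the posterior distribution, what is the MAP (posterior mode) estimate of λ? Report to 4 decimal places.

0.5317

With a Gamma(shape α, rate β) prior on the exponential rate λ, the posterior after n observations with total T = Σxᵢ is Gamma(α+n, β+T).
Sum of observations T = 7.67 milliseconds; n = 4.
Posterior: Gamma(7.83+4, 12.70+7.67) = Gamma(11.83, 20.37).
Mode = (α−1)/β = 0.5317.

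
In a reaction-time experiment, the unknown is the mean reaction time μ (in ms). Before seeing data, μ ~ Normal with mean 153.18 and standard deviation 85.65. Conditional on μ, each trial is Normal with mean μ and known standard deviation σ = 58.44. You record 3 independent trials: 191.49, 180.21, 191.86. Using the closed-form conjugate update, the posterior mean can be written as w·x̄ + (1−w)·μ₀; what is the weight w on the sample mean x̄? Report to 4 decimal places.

For Normal data with known variance σ², a Normal(μ₀, σ₀²) prior on μ is conjugate. Posterior precision = 1/σ₀² + n/σ²; posterior mean is the precision-weighted average of μ₀ and x̄.
σ₀² = 85.65² = 7335.9225, σ² = 58.44² = 3415.2336. Prior precision 1/σ₀² = 1/7335.9225; data precision n/σ² = 3/3415.2336.
w = (n/σ²)/(1/σ₀² + n/σ²) = n·σ₀²/(σ² + n·σ₀²) = 3·7335.9225/(3415.2336 + 3·7335.9225) = 22007.7675/25423.0011 = 0.8657.

0.8657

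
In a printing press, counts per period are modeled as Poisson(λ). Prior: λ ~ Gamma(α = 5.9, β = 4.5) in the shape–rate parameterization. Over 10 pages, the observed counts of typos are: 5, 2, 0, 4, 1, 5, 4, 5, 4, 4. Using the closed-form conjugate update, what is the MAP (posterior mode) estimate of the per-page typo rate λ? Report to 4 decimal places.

With a Gamma(shape α, rate β) prior, the Poisson likelihood is conjugate: the posterior is Gamma(α + ΣXᵢ, β + n).
Sum of counts S = 34 over n = 10 pages.
Posterior: Gamma(α+S, β+n) = Gamma(5.9+34, 4.5+10) = Gamma(39.9, 14.5).
Mode of Gamma(α,β) for α≥1 is (α−1)/β = 38.9/14.5 = 2.6828.

2.6828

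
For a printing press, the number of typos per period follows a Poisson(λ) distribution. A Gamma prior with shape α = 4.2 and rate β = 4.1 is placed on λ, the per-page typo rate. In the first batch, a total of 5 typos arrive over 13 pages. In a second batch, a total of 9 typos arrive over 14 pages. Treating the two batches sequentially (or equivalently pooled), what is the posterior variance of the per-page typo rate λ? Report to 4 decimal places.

0.0188

With a Gamma(shape α, rate β) prior, the Poisson likelihood is conjugate: the posterior is Gamma(α + ΣXᵢ, β + n).
After batch 1: Gamma(α+S, β+n) = Gamma(4.2+5, 4.1+13) = Gamma(9.2, 17.1).
After batch 2: Gamma(α+S, β+n) = Gamma(9.2+9, 17.1+14) = Gamma(18.2, 31.1).
Var = α/β² = 18.2/31.1² = 0.0188.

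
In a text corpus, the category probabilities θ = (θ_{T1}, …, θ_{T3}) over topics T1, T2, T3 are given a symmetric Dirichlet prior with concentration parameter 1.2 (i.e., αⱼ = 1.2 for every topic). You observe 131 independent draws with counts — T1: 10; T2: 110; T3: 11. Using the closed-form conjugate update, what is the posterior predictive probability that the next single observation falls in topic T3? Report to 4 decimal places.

The Dirichlet prior is conjugate to the Multinomial likelihood: each posterior αⱼ = prior αⱼ + observed count nⱼ.
Posterior concentration: (11.2, 111.2, 12.2), total = 134.6.
P(next = T3 | data) = α_{T3}/Σα = 0.0906.

0.0906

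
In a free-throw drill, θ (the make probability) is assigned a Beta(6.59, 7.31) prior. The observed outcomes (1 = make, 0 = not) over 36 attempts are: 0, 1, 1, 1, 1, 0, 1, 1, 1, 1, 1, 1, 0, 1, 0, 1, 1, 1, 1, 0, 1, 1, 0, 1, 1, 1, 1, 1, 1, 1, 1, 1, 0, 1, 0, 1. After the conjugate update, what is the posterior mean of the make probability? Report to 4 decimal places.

The Beta prior is conjugate to a Binomial/Bernoulli likelihood; the update adds successes to α and failures to β.
Posterior: Beta(α+k, β+n−k) = Beta(6.59+28, 7.31+8) = Beta(34.59, 15.31).
Posterior mean = α/(α+β) = 34.59/49.90 = 0.6932.

0.6932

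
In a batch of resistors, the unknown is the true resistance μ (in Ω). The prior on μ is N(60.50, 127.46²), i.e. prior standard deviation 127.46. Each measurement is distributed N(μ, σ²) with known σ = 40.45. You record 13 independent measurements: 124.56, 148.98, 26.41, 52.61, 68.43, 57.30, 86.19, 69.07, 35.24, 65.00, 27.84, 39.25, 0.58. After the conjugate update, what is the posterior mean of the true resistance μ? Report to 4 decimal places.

61.6419

For Normal data with known variance σ², a Normal(μ₀, σ₀²) prior on μ is conjugate. Posterior precision = 1/σ₀² + n/σ²; posterior mean is the precision-weighted average of μ₀ and x̄.
Σxᵢ = 124.56 + 148.98 + 26.41 + 52.61 + 68.43 + 57.30 + 86.19 + 69.07 + 35.24 + 65.00 + 27.84 + 39.25 + 0.58 = 801.46, so n·x̄ = 801.46.
σ₀² = 127.46² = 16246.0516, σ² = 40.45² = 1636.2025; σ² + n·σ₀² = 1636.2025 + 13·16246.0516 = 212834.8733.
Posterior mean = (μ₀/σ₀² + n·x̄/σ²)/(1/σ₀² + n/σ²) = (σ²·μ₀ + σ₀²·n·x̄)/(σ² + n·σ₀²) = (1636.2025·60.50 + 16246.0516·801.46)/212834.8733 = 13119550.766586/212834.8733 = 61.6419.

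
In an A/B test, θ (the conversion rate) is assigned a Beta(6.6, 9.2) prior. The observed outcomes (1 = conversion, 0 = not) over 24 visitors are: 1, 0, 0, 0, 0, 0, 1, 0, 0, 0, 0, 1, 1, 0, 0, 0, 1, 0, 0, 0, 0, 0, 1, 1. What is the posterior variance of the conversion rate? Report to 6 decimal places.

0.005513

The Beta prior is conjugate to a Binomial/Bernoulli likelihood; the update adds successes to α and failures to β.
Posterior: Beta(α+k, β+n−k) = Beta(6.6+7, 9.2+17) = Beta(13.6, 26.2).
Var = αβ/((α+β)²(α+β+1)) = 13.6·26.2/(39.8²·40.8) = 0.005513.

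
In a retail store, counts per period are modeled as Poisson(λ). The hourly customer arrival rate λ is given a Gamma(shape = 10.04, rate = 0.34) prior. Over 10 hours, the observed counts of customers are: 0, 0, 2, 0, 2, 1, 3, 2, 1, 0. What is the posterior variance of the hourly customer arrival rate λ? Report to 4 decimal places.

With a Gamma(shape α, rate β) prior, the Poisson likelihood is conjugate: the posterior is Gamma(α + ΣXᵢ, β + n).
Sum of counts S = 11 over n = 10 hours.
Posterior: Gamma(α+S, β+n) = Gamma(10.04+11, 0.34+10) = Gamma(21.04, 10.34).
Var = α/β² = 21.04/10.34² = 0.1968.

0.1968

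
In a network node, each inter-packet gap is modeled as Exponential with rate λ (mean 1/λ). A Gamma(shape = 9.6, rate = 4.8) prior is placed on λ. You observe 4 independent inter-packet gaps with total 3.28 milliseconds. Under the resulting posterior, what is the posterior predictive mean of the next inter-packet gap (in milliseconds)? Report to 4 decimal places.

0.6413

With a Gamma(shape α, rate β) prior on the exponential rate λ, the posterior after n observations with total T = Σxᵢ is Gamma(α+n, β+T).
Posterior: Gamma(9.6+4, 4.8+3.28) = Gamma(13.6, 8.08).
The predictive distribution for the next observation is Lomax; its mean is β/(α−1) = 8.08/12.6 = 0.6413.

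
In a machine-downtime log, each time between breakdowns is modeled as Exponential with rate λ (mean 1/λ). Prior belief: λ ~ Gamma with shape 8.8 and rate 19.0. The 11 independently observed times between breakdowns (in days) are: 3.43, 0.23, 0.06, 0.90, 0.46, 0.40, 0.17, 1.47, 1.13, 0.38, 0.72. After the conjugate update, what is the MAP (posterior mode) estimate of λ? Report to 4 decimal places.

0.6631

With a Gamma(shape α, rate β) prior on the exponential rate λ, the posterior after n observations with total T = Σxᵢ is Gamma(α+n, β+T).
Sum of observations T = 9.35 days; n = 11.
Posterior: Gamma(8.8+11, 19.0+9.35) = Gamma(19.8, 28.35).
Mode = (α−1)/β = 0.6631.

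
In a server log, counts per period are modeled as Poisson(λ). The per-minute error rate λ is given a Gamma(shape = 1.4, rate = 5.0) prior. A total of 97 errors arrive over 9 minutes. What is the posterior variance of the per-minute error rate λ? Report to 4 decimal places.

With a Gamma(shape α, rate β) prior, the Poisson likelihood is conjugate: the posterior is Gamma(α + ΣXᵢ, β + n).
Posterior: Gamma(α+S, β+n) = Gamma(1.4+97, 5.0+9) = Gamma(98.4, 14.0).
Var = α/β² = 98.4/14.0² = 0.5020.

0.5020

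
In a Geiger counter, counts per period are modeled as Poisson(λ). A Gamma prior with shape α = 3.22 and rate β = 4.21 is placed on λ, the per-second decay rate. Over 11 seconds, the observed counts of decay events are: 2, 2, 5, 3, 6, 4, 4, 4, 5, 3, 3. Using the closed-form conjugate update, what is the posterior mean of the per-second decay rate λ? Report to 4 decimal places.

With a Gamma(shape α, rate β) prior, the Poisson likelihood is conjugate: the posterior is Gamma(α + ΣXᵢ, β + n).
Sum of counts S = 41 over n = 11 seconds.
Posterior: Gamma(α+S, β+n) = Gamma(3.22+41, 4.21+11) = Gamma(44.22, 15.21).
Posterior mean = α/β = 44.22/15.21 = 2.9073.

2.9073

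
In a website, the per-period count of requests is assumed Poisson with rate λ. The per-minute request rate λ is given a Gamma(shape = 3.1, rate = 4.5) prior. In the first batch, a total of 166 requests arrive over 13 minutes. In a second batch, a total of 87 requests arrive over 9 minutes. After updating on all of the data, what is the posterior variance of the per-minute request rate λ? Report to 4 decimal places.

0.3647

With a Gamma(shape α, rate β) prior, the Poisson likelihood is conjugate: the posterior is Gamma(α + ΣXᵢ, β + n).
After batch 1: Gamma(α+S, β+n) = Gamma(3.1+166, 4.5+13) = Gamma(169.1, 17.5).
After batch 2: Gamma(α+S, β+n) = Gamma(169.1+87, 17.5+9) = Gamma(256.1, 26.5).
Var = α/β² = 256.1/26.5² = 0.3647.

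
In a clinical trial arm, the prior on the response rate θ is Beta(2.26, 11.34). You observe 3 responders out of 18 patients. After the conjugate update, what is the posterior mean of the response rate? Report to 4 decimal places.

0.1665

The Beta prior is conjugate to a Binomial/Bernoulli likelihood; the update adds successes to α and failures to β.
Posterior: Beta(α+k, β+n−k) = Beta(2.26+3, 11.34+15) = Beta(5.26, 26.34).
Posterior mean = α/(α+β) = 5.26/31.60 = 0.1665.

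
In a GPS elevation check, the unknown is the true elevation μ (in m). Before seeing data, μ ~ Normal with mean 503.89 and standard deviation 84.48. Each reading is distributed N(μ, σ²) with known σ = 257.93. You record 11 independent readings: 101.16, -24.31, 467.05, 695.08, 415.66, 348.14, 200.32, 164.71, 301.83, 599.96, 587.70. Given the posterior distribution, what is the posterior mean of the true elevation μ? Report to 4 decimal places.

420.9497

For Normal data with known variance σ², a Normal(μ₀, σ₀²) prior on μ is conjugate. Posterior precision = 1/σ₀² + n/σ²; posterior mean is the precision-weighted average of μ₀ and x̄.
Σxᵢ = 101.16 + (-24.31) + 467.05 + 695.08 + 415.66 + 348.14 + 200.32 + 164.71 + 301.83 + 599.96 + 587.70 = 3857.3, so n·x̄ = 3857.3.
σ₀² = 84.48² = 7136.8704, σ² = 257.93² = 66527.8849; σ² + n·σ₀² = 66527.8849 + 11·7136.8704 = 145033.4593.
Posterior mean = (μ₀/σ₀² + n·x̄/σ²)/(1/σ₀² + n/σ²) = (σ²·μ₀ + σ₀²·n·x̄)/(σ² + n·σ₀²) = (66527.8849·503.89 + 7136.8704·3857.3)/145033.4593 = 61051786.116181/145033.4593 = 420.9497.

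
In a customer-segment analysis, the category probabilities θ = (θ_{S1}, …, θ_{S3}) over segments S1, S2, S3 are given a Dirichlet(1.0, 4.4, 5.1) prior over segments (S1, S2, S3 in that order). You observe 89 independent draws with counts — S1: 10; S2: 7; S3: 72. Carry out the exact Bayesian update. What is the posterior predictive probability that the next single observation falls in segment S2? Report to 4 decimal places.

0.1146

The Dirichlet prior is conjugate to the Multinomial likelihood: each posterior αⱼ = prior αⱼ + observed count nⱼ.
Posterior concentration: (11.0, 11.4, 77.1), total = 99.5.
P(next = S2 | data) = α_{S2}/Σα = 0.1146.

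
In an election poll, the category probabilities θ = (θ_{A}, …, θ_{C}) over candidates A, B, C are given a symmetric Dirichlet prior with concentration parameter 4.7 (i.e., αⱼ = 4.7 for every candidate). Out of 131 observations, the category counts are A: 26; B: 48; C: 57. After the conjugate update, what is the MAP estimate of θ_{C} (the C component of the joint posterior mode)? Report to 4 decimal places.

The Dirichlet prior is conjugate to the Multinomial likelihood: each posterior αⱼ = prior αⱼ + observed count nⱼ.
Posterior concentration: (30.7, 52.7, 61.7), total = 145.1.
Joint mode component: (α_{C}−1)/(Σα−K) = 60.7/142.1 = 0.4272.

0.4272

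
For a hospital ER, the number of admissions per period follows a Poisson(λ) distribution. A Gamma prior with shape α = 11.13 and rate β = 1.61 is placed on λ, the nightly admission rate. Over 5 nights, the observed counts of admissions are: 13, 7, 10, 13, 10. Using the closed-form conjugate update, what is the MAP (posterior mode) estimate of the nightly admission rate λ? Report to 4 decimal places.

9.5507

With a Gamma(shape α, rate β) prior, the Poisson likelihood is conjugate: the posterior is Gamma(α + ΣXᵢ, β + n).
Sum of counts S = 53 over n = 5 nights.
Posterior: Gamma(α+S, β+n) = Gamma(11.13+53, 1.61+5) = Gamma(64.13, 6.61).
Mode of Gamma(α,β) for α≥1 is (α−1)/β = 63.13/6.61 = 9.5507.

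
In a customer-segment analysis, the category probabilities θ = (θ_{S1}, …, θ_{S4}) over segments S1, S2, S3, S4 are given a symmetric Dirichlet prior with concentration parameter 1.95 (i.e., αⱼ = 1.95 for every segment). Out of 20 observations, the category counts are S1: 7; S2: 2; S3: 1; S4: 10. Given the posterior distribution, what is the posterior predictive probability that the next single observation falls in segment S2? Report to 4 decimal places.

0.1421

The Dirichlet prior is conjugate to the Multinomial likelihood: each posterior αⱼ = prior αⱼ + observed count nⱼ.
Posterior concentration: (8.95, 3.95, 2.95, 11.95), total = 27.80.
P(next = S2 | data) = α_{S2}/Σα = 0.1421.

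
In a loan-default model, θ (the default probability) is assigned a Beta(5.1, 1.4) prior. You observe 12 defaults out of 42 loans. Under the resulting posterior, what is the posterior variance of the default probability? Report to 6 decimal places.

0.004611

The Beta prior is conjugate to a Binomial/Bernoulli likelihood; the update adds successes to α and failures to β.
Posterior: Beta(α+k, β+n−k) = Beta(5.1+12, 1.4+30) = Beta(17.1, 31.4).
Var = αβ/((α+β)²(α+β+1)) = 17.1·31.4/(48.5²·49.5) = 0.004611.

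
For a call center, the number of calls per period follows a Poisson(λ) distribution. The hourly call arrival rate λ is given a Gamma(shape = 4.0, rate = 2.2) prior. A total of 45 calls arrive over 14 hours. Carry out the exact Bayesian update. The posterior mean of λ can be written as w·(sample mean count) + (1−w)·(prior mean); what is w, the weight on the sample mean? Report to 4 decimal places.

With a Gamma(shape α, rate β) prior, the Poisson likelihood is conjugate: the posterior is Gamma(α + ΣXᵢ, β + n).
Posterior mean = (α₀+S)/(β₀+n) = [n/(β₀+n)]·(S/n) + [β₀/(β₀+n)]·(α₀/β₀), so only n and β₀ enter the weight.
Weight on data w = n/(β₀+n) = 14/(2.2+14) = 14/16.2 = 0.8642.

0.8642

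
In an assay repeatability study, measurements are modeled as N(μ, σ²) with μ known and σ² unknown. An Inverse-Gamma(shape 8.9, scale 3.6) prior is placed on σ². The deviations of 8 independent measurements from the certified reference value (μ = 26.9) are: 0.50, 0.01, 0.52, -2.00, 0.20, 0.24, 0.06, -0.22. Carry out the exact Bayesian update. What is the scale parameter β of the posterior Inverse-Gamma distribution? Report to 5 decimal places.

5.93505

With known mean μ and an Inverse-Gamma(α, β) prior on σ², the Normal likelihood is conjugate: posterior is Inv-Gamma(α + n/2, β + Σ(xᵢ−μ)²/2).
Σ(xᵢ−μ)² = (0.50)² + (0.01)² + (0.52)² + (-2.00)² + (0.20)² + (0.24)² + (0.06)² + (-0.22)² = 4.6701.
Posterior: Inv-Gamma(8.9 + 8/2, 3.6 + 4.6701/2) = Inv-Gamma(12.90, 5.93505).
Posterior β = 5.93505.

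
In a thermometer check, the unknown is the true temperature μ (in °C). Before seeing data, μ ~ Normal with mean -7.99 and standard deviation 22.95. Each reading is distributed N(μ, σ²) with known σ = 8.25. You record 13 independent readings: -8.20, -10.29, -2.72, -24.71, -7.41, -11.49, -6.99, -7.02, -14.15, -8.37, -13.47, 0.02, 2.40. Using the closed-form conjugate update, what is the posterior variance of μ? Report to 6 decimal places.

For Normal data with known variance σ², a Normal(μ₀, σ₀²) prior on μ is conjugate. Posterior precision = 1/σ₀² + n/σ²; posterior mean is the precision-weighted average of μ₀ and x̄.
σ₀² = 22.95² = 526.7025, σ² = 8.25² = 68.0625; σ² + n·σ₀² = 68.0625 + 13·526.7025 = 6915.195.
Posterior precision = 1/σ₀² + n/σ² = 1/526.7025 + 13/68.0625 = (σ² + n·σ₀²)/(σ₀²σ²) = 6915.195/(526.7025·68.0625); posterior variance σₙ² = σ₀²σ²/(σ² + n·σ₀²) = 526.7025·68.0625/6915.195 = 5.184046.

5.184046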